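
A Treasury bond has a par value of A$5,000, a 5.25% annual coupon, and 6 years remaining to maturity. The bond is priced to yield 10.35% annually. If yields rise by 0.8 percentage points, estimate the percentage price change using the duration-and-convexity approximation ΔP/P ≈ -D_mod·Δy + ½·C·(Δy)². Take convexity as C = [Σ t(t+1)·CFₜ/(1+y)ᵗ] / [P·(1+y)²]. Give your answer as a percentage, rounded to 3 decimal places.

With y = 0.1035:
  t   CF        PV=CF/(1+0.1035)^t    t·PV        t(t+1)·PV
  1       262.50       237.8795       237.8795         475.7589
  2       262.50       215.5682       431.1363       1,293.4090
  3       262.50       195.3495       586.0485       2,344.1940
  4       262.50       177.0272       708.1087       3,540.5437
  5       262.50       160.4234       802.1168       4,812.7009
  6     5,262.50     2,914.4599    17,486.7594     122,407.3157
  Σ                  3,900.7076    20,252.0492     134,873.9222
P = 3,900.7076; D_Mac = 5.19189 yrs; D_mod = 4.70493 yrs; C = 28.39487.
Duration effect: -4.70493 × (+0.008) = -0.037639
Convexity effect: 0.5 × 28.39487 × (0.008)² = +0.0009086
ΔP/P ≈ -0.037639 + 0.0009086 = -0.036731 = -3.6731%.

-3.673%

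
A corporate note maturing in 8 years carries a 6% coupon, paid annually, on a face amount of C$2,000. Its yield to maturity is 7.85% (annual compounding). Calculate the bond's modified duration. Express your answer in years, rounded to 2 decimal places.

Periodic yield y = 0.0785. First find Macaulay duration:
  t   CF        PV=CF/(1+0.0785)^t    t·PV
  1       120.00       111.2656       111.2656
  2       120.00       103.1670       206.3341
  3       120.00        95.6579       286.9737
  4       120.00        88.6953       354.7812
  5       120.00        82.2395       411.1975
  6       120.00        76.2536       457.5216
  7       120.00        70.7034       494.9237
  8     2,120.00     1,158.1763     9,265.4102
  Σ                  1,786.1586    11,588.4077
P = 1,786.1586; Macaulay duration = 11,588.4077 / 1,786.1586 = 6.48789 years.
Modified duration = D_Mac / (1 + y) = 6.48789 / 1.0785 = 6.01566 years.

6.02 years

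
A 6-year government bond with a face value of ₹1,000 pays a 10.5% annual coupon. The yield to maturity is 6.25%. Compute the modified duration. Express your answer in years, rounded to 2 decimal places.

Periodic yield y = 0.0625. First find Macaulay duration:
  t   CF        PV=CF/(1+0.0625)^t    t·PV
  1       105.00        98.8235        98.8235
  2       105.00        93.0104       186.0208
  3       105.00        87.5392       262.6175
  4       105.00        82.3898       329.5593
  5       105.00        77.5434       387.7168
  6     1,105.00       768.0485     4,608.2910
  Σ                  1,207.3548     5,873.0289
P = 1,207.3548; Macaulay duration = 5,873.0289 / 1,207.3548 = 4.86438 years.
Modified duration = D_Mac / (1 + y) = 4.86438 / 1.0625 = 4.57824 years.

4.58 years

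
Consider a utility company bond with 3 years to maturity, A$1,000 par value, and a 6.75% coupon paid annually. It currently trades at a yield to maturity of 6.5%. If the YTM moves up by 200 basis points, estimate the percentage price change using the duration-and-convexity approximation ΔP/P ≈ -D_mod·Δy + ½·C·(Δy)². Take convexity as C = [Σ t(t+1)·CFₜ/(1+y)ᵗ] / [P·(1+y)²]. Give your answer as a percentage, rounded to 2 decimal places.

With y = 0.065:
  t   CF        PV=CF/(1+0.065)^t    t·PV        t(t+1)·PV
  1        67.50        63.3803        63.3803         126.7606
  2        67.50        59.5120       119.0240         357.0720
  3     1,067.50       883.7289     2,651.1867      10,604.7469
  Σ                  1,006.6212     2,833.5910      11,088.5794
P = 1,006.6212; D_Mac = 2.81495 yrs; D_mod = 2.64315 yrs; C = 9.71204.
Duration effect: -2.64315 × (+0.02) = -0.052863
Convexity effect: 0.5 × 9.71204 × (0.02)² = +0.0019424
ΔP/P ≈ -0.052863 + 0.0019424 = -0.050921 = -5.0921%.

-5.09%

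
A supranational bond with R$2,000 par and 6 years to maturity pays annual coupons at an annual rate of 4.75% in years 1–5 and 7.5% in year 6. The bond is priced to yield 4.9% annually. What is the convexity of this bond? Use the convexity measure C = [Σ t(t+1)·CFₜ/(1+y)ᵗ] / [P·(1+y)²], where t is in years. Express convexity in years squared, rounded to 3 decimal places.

With y = 0.049:
  t   CF        PV=CF/(1+0.049)^t    t·PV        t(t+1)·PV
  1        95.00        90.5624        90.5624         181.1249
  2        95.00        86.3322       172.6643         517.9930
  3        95.00        82.2995       246.8985         987.5939
  4        95.00        78.4552       313.8207       1,569.1037
  5        95.00        74.7905       373.9523       2,243.7136
  6     2,150.00     1,613.5615     9,681.3692      67,769.5842
  Σ                  2,026.0013    10,879.2674      73,269.1133
P = 2,026.0013.
Convexity = Σ t(t+1)·PV / [P·(1+y)²] = 73,269.1133 / (2,026.0013 × 1.100401) = 32.86474.

32.865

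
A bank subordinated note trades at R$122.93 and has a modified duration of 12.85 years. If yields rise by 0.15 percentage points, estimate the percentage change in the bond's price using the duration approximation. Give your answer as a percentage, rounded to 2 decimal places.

Duration approximation: ΔP/P ≈ -D_mod · Δy = -12.85 × (+0.0015) = -0.019275.
As a percentage: -1.9275%.

-1.93%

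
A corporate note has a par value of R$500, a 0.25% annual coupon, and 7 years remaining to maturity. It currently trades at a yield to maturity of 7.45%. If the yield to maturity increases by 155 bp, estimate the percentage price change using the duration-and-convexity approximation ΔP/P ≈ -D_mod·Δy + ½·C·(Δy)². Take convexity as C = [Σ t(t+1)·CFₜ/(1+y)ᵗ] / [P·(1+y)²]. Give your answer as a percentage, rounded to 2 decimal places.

With y = 0.0745:
  t   CF        PV=CF/(1+0.0745)^t    t·PV        t(t+1)·PV
  1         1.25         1.1633         1.1633           2.3267
  2         1.25         1.0827         2.1653           6.4960
  3         1.25         1.0076         3.0228          12.0913
  4         1.25         0.9377         3.7510          18.7549
  5         1.25         0.8727         4.3636          26.1818
  6         1.25         0.8122         4.8733          34.1131
  7       501.25       303.1164     2,121.8149      16,974.5189
  Σ                    308.9927     2,141.1543      17,074.4826
P = 308.9927; D_Mac = 6.92947 yrs; D_mod = 6.44901 yrs; C = 47.86152.
Duration effect: -6.44901 × (+0.0155) = -0.099960
Convexity effect: 0.5 × 47.86152 × (0.0155)² = +0.0057494
ΔP/P ≈ -0.099960 + 0.0057494 = -0.094210 = -9.4210%.

-9.42%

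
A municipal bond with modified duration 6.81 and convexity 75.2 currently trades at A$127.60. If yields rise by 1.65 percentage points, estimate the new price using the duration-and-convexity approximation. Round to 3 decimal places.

A$114.568

Duration effect: -D_mod·Δy = -6.81 × (+0.0165) = -0.112365
Convexity effect: ½·C·(Δy)² = 0.5 × 75.2 × (0.0165)² = +0.0102366
ΔP/P ≈ -0.112365 + 0.0102366 = -0.1021284
New price ≈ 127.60 × (1 - 0.1021284) = 114.56841616.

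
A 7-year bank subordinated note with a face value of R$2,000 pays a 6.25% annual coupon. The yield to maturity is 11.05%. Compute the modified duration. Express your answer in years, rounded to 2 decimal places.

5.14 years

Periodic yield y = 0.1105. First find Macaulay duration:
  t   CF        PV=CF/(1+0.1105)^t    t·PV
  1       125.00       112.5619       112.5619
  2       125.00       101.3615       202.7229
  3       125.00        91.2755       273.8266
  4       125.00        82.1932       328.7727
  5       125.00        74.0146       370.0728
  6       125.00        66.6498       399.8986
  7     2,125.00     1,020.3026     7,142.1182
  Σ                  1,548.3590     8,829.9738
P = 1,548.3590; Macaulay duration = 8,829.9738 / 1,548.3590 = 5.70279 years.
Modified duration = D_Mac / (1 + y) = 5.70279 / 1.1105 = 5.13534 years.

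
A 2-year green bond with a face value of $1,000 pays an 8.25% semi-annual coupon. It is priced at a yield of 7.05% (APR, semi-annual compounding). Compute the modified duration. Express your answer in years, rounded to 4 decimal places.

1.8215 years

Periodic yield y = 0.03525. First find Macaulay duration:
  t   CF        PV=CF/(1+0.03525)^t    t·PV
  1        41.25        39.8454        39.8454
  2        41.25        38.4887        76.9774
  3        41.25        37.1782       111.5346
  4     1,041.25       906.5130     3,626.0522
  Σ                  1,022.0254     3,854.4096
P = 1,022.0254; Macaulay duration = 3,854.4096 / 1,022.0254 = 3.77134 half-year periods = 1.88567 years.
Modified duration = D_Mac / (1 + y) = 1.88567 / 1.03525 = 1.82147 years.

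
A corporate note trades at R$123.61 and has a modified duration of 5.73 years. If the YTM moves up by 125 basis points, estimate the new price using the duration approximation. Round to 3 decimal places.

Duration approximation: ΔP/P ≈ -D_mod · Δy = -5.73 × (+0.0125) = -0.071625.
New price ≈ 123.61 × (1 - 0.071625) = 114.75643375.

R$114.756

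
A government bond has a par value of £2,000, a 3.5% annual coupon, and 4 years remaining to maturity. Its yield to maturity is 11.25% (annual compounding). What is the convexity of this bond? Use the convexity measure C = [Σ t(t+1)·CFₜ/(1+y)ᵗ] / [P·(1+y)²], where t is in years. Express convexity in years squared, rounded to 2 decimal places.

With y = 0.1125:
  t   CF        PV=CF/(1+0.1125)^t    t·PV        t(t+1)·PV
  1        70.00        62.9213        62.9213         125.8427
  2        70.00        56.5585       113.1170         339.3511
  3        70.00        50.8391       152.5173         610.0694
  4     2,070.00     1,351.3575     5,405.4301      27,027.1507
  Σ                  1,521.6765     5,733.9859      28,102.4138
P = 1,521.6765.
Convexity = Σ t(t+1)·PV / [P·(1+y)²] = 28,102.4138 / (1,521.6765 × 1.237656) = 14.92180.

14.92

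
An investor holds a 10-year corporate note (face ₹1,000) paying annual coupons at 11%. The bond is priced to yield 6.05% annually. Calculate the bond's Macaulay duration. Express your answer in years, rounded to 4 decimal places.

7.0488 years

Periodic yield y = 0.0605. Discount each cash flow and weight by its year:
  t   CF        PV=CF/(1+0.0605)^t    t·PV
  1       110.00       103.7247       103.7247
  2       110.00        97.8073       195.6146
  3       110.00        92.2275       276.6826
  4       110.00        86.9661       347.8644
  5       110.00        82.0048       410.0240
  6       110.00        77.3266       463.9593
  7       110.00        72.9152       510.4063
  8       110.00        68.7555       550.0438
  9       110.00        64.8331       583.4977
  10    1,110.00       616.9021     6,169.0210
  Σ                  1,363.4628     9,610.8385
Price P = Σ PV = 1,363.4628.
Macaulay duration = Σ(t·PV) / P = 9,610.8385 / 1,363.4628 = 7.04885 years.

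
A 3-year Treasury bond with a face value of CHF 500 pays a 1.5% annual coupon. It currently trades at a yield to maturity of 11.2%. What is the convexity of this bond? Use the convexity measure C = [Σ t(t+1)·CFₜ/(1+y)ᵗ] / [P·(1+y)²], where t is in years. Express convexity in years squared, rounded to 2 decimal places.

9.48

With y = 0.112:
  t   CF        PV=CF/(1+0.112)^t    t·PV        t(t+1)·PV
  1         7.50         6.7446         6.7446          13.4892
  2         7.50         6.0653        12.1306          36.3917
  3       507.50       369.0810     1,107.2430       4,428.9720
  Σ                    381.8909     1,126.1182       4,478.8529
P = 381.8909.
Convexity = Σ t(t+1)·PV / [P·(1+y)²] = 4,478.8529 / (381.8909 × 1.236544) = 9.48458.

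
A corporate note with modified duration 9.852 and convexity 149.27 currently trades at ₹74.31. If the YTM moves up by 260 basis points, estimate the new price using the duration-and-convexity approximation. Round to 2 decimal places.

Duration effect: -D_mod·Δy = -9.852 × (+0.026) = -0.256152
Convexity effect: ½·C·(Δy)² = 0.5 × 149.27 × (0.026)² = +0.05045326
ΔP/P ≈ -0.256152 + 0.05045326 = -0.20569874
New price ≈ 74.31 × (1 - 0.20569874) = 59.0245266306.

₹59.02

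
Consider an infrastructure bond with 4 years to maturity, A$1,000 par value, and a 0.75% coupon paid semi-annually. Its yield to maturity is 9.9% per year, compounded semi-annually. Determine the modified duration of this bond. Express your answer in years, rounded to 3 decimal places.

3.750 years

Periodic yield y = 0.0495. First find Macaulay duration:
  t   CF        PV=CF/(1+0.0495)^t    t·PV
  1         3.75         3.5731         3.5731
  2         3.75         3.4046         6.8092
  3         3.75         3.2440         9.7321
  4         3.75         3.0910        12.3641
  5         3.75         2.9452        14.7261
  6         3.75         2.8063        16.8379
  7         3.75         2.6740        18.7177
  8     1,003.75       681.9712     5,455.7694
  Σ                    703.7094     5,538.5296
P = 703.7094; Macaulay duration = 5,538.5296 / 703.7094 = 7.87048 half-year periods = 3.93524 years.
Modified duration = D_Mac / (1 + y) = 3.93524 / 1.0495 = 3.74963 years.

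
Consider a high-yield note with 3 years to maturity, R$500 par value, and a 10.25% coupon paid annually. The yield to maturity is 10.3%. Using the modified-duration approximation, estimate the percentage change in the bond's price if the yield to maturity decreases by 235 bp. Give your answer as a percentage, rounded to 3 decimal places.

+5.815%

Periodic yield y = 0.103. Modified duration first:
  t   CF        PV=CF/(1+0.103)^t    t·PV
  1        51.25        46.4642        46.4642
  2        51.25        42.1253        84.2506
  3       551.25       410.7921     1,232.3762
  Σ                    499.3816     1,363.0910
P = 499.3816; D_Mac = 2.72956 yrs; D_mod = 2.72956/(1+0.103) = 2.47467 yrs.
ΔP/P ≈ -D_mod · Δy = -2.47467 × (-0.0235) = +0.058155 = +5.8155%.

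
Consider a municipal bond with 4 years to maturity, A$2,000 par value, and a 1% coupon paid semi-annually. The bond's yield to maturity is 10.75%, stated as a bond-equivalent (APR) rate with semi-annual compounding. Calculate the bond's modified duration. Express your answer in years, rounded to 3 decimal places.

3.713 years

Periodic yield y = 0.05375. First find Macaulay duration:
  t   CF        PV=CF/(1+0.05375)^t    t·PV
  1        10.00         9.4899         9.4899
  2        10.00         9.0059        18.0117
  3        10.00         8.5465        25.6394
  4        10.00         8.1105        32.4422
  5        10.00         7.6968        38.4842
  6        10.00         7.3042        43.8254
  7        10.00         6.9317        48.5216
  8     2,010.00     1,322.1945    10,577.5562
  Σ                  1,379.2800    10,793.9706
P = 1,379.2800; Macaulay duration = 10,793.9706 / 1,379.2800 = 7.82580 half-year periods = 3.91290 years.
Modified duration = D_Mac / (1 + y) = 3.91290 / 1.05375 = 3.71331 years.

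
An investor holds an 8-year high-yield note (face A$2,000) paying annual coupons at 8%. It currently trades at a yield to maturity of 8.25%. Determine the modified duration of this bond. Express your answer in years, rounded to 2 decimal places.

5.72 years

Periodic yield y = 0.0825. First find Macaulay duration:
  t   CF        PV=CF/(1+0.0825)^t    t·PV
  1       160.00       147.8060       147.8060
  2       160.00       136.5413       273.0827
  3       160.00       126.1352       378.4056
  4       160.00       116.5221       466.0885
  5       160.00       107.6417       538.2084
  6       160.00        99.4380       596.6282
  7       160.00        91.8596       643.0173
  8     2,160.00     1,145.5934     9,164.7474
  Σ                  1,971.5374    12,207.9841
P = 1,971.5374; Macaulay duration = 12,207.9841 / 1,971.5374 = 6.19211 years.
Modified duration = D_Mac / (1 + y) = 6.19211 / 1.0825 = 5.72020 years.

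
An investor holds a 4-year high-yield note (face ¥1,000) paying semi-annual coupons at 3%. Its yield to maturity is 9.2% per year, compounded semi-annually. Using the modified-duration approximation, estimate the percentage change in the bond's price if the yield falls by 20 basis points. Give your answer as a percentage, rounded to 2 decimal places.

+0.72%

Periodic yield y = 0.046. Modified duration first:
  t   CF        PV=CF/(1+0.046)^t    t·PV
  1        15.00        14.3403        14.3403
  2        15.00        13.7097        27.4194
  3        15.00        13.1068        39.3204
  4        15.00        12.5304        50.1216
  5        15.00        11.9793        59.8967
  6        15.00        11.4525        68.7151
  7        15.00        10.9489        76.6421
  8     1,015.00       708.2924     5,666.3390
  Σ                    796.3603     6,002.7946
P = 796.3603; D_Mac = 7.53779 half-year periods = 3.76889 yrs; D_mod = 3.76889/(1+0.046) = 3.60315 yrs.
ΔP/P ≈ -D_mod · Δy = -3.60315 × (-0.002) = +0.007206 = +0.7206%.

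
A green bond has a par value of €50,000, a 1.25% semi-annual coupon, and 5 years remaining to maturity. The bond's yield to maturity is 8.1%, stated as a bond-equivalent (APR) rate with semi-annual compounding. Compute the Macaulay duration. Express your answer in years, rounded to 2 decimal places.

4.83 years

Periodic yield y = 0.0405. Discount each cash flow and weight by its period:
  t   CF        PV=CF/(1+0.0405)^t    t·PV
  1       312.50       300.3364       300.3364
  2       312.50       288.6462       577.2924
  3       312.50       277.4111       832.2332
  4       312.50       266.6132     1,066.4529
  5       312.50       256.2357     1,281.1784
  6       312.50       246.2621     1,477.5724
  7       312.50       236.6767     1,656.7366
  8       312.50       227.4644     1,819.7148
  9       312.50       218.6106     1,967.4956
  10   50,312.50    33,826.3433   338,263.4331
  Σ                 36,144.5995   349,242.4457
Price P = Σ PV = 36,144.5995.
Macaulay duration = Σ(t·PV) / P = 349,242.4457 / 36,144.5995 = 9.66237 half-year periods.
In years: 9.66237 / 2 = 4.83118 years.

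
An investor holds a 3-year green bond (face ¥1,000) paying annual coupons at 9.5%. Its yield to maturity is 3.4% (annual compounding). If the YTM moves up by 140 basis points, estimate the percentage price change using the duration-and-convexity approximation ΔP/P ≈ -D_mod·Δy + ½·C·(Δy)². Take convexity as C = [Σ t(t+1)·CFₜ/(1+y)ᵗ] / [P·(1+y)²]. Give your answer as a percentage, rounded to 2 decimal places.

With y = 0.034:
  t   CF        PV=CF/(1+0.034)^t    t·PV        t(t+1)·PV
  1        95.00        91.8762        91.8762         183.7524
  2        95.00        88.8551       177.7103         533.1308
  3     1,095.00       990.4955     2,971.4865      11,885.9459
  Σ                  1,171.2268     3,241.0730      12,602.8291
P = 1,171.2268; D_Mac = 2.76725 yrs; D_mod = 2.67625 yrs; C = 10.06436.
Duration effect: -2.67625 × (+0.014) = -0.037468
Convexity effect: 0.5 × 10.06436 × (0.014)² = +0.0009863
ΔP/P ≈ -0.037468 + 0.0009863 = -0.036481 = -3.6481%.

-3.65%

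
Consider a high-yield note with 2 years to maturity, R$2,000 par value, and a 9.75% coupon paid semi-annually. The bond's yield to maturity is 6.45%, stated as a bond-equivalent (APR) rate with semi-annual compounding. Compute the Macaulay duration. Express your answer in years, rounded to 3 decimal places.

1.869 years

Periodic yield y = 0.03225. Discount each cash flow and weight by its period:
  t   CF        PV=CF/(1+0.03225)^t    t·PV
  1        97.50        94.4539        94.4539
  2        97.50        91.5029       183.0058
  3        97.50        88.6441       265.9324
  4     2,097.50     1,847.4062     7,389.6249
  Σ                  2,122.0071     7,933.0169
Price P = Σ PV = 2,122.0071.
Macaulay duration = Σ(t·PV) / P = 7,933.0169 / 2,122.0071 = 3.73845 half-year periods.
In years: 3.73845 / 2 = 1.86922 years.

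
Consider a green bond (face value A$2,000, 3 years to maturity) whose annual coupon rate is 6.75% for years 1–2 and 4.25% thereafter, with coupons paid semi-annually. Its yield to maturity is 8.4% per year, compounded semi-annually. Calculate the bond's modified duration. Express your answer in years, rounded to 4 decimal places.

Periodic yield y = 0.042. First find Macaulay duration:
  t   CF        PV=CF/(1+0.042)^t    t·PV
  1        67.50        64.7793        64.7793
  2        67.50        62.1682       124.3364
  3        67.50        59.6624       178.9872
  4        67.50        57.2576       229.0303
  5        42.50        34.5979       172.9897
  6     2,042.50     1,595.7166     9,574.2993
  Σ                  1,874.1819    10,344.4222
P = 1,874.1819; Macaulay duration = 10,344.4222 / 1,874.1819 = 5.51943 half-year periods = 2.75972 years.
Modified duration = D_Mac / (1 + y) = 2.75972 / 1.042 = 2.64848 years.

2.6485 years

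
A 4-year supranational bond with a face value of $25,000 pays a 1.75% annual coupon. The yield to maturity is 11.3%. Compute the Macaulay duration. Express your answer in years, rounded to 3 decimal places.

Periodic yield y = 0.113. Discount each cash flow and weight by its year:
  t   CF        PV=CF/(1+0.113)^t    t·PV
  1       437.50       393.0818       393.0818
  2       437.50       353.1732       706.3464
  3       437.50       317.3164       951.9493
  4    25,437.50    16,576.5355    66,306.1422
  Σ                 17,640.1069    68,357.5196
Price P = Σ PV = 17,640.1069.
Macaulay duration = Σ(t·PV) / P = 68,357.5196 / 17,640.1069 = 3.87512 years.

3.875 years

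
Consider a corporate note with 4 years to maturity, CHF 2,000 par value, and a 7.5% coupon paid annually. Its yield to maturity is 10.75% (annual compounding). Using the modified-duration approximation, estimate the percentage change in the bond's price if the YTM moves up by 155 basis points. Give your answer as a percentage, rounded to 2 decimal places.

Periodic yield y = 0.1075. Modified duration first:
  t   CF        PV=CF/(1+0.1075)^t    t·PV
  1       150.00       135.4402       135.4402
  2       150.00       122.2936       244.5872
  3       150.00       110.4231       331.2694
  4     2,150.00     1,429.1030     5,716.4119
  Σ                  1,797.2599     6,427.7087
P = 1,797.2599; D_Mac = 3.57639 yrs; D_mod = 3.57639/(1+0.1075) = 3.22925 yrs.
ΔP/P ≈ -D_mod · Δy = -3.22925 × (+0.0155) = -0.050053 = -5.0053%.

-5.01%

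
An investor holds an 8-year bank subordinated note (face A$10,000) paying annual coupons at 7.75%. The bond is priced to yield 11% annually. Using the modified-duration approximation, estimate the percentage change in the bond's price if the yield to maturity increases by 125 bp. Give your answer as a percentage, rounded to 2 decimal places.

Periodic yield y = 0.11. Modified duration first:
  t   CF        PV=CF/(1+0.11)^t    t·PV
  1       775.00       698.1982       698.1982
  2       775.00       629.0074     1,258.0148
  3       775.00       566.6733     1,700.0200
  4       775.00       510.5165     2,042.0660
  5       775.00       459.9248     2,299.6239
  6       775.00       414.3466     2,486.0799
  7       775.00       373.2853     2,612.9969
  8    10,775.00     4,675.5580    37,404.4640
  Σ                  8,327.5101    50,501.4636
P = 8,327.5101; D_Mac = 6.06441 yrs; D_mod = 6.06441/(1+0.11) = 5.46344 yrs.
ΔP/P ≈ -D_mod · Δy = -5.46344 × (+0.0125) = -0.068293 = -6.8293%.

-6.83%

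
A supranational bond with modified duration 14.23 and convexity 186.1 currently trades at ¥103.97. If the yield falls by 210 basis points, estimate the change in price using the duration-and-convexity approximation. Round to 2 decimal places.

Duration effect: -D_mod·Δy = -14.23 × (-0.021) = +0.298830
Convexity effect: ½·C·(Δy)² = 0.5 × 186.1 × (-0.021)² = +0.04103505
ΔP/P ≈ +0.298830 + 0.04103505 = +0.33986505
ΔP ≈ 103.97 × (+0.33986505) = +35.3357692485.

+¥35.34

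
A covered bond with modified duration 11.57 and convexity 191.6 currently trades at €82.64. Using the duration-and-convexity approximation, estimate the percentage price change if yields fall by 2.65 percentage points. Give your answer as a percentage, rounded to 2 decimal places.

+37.39%

Duration effect: -D_mod·Δy = -11.57 × (-0.0265) = +0.306605
Convexity effect: ½·C·(Δy)² = 0.5 × 191.6 × (-0.0265)² = +0.06727555
ΔP/P ≈ +0.306605 + 0.06727555 = +0.37388055
= +37.388055%.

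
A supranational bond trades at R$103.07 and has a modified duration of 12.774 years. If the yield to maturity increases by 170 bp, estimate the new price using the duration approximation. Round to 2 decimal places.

R$80.69

Duration approximation: ΔP/P ≈ -D_mod · Δy = -12.774 × (+0.017) = -0.217158.
New price ≈ 103.07 × (1 - 0.217158) = 80.68752494.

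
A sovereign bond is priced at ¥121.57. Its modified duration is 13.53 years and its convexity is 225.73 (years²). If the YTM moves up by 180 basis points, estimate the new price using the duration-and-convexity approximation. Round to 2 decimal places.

¥96.41

Duration effect: -D_mod·Δy = -13.53 × (+0.018) = -0.243540
Convexity effect: ½·C·(Δy)² = 0.5 × 225.73 × (0.018)² = +0.03656826
ΔP/P ≈ -0.243540 + 0.03656826 = -0.20697174
New price ≈ 121.57 × (1 - 0.20697174) = 96.4084455682.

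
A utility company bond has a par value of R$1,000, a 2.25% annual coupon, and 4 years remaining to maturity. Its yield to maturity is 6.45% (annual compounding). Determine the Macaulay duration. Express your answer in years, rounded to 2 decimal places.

Periodic yield y = 0.0645. Discount each cash flow and weight by its year:
  t   CF        PV=CF/(1+0.0645)^t    t·PV
  1        22.50        21.1367        21.1367
  2        22.50        19.8560        39.7119
  3        22.50        18.6529        55.9586
  4     1,022.50       796.3072     3,185.2289
  Σ                    855.9527     3,302.0361
Price P = Σ PV = 855.9527.
Macaulay duration = Σ(t·PV) / P = 3,302.0361 / 855.9527 = 3.85773 years.

3.86 years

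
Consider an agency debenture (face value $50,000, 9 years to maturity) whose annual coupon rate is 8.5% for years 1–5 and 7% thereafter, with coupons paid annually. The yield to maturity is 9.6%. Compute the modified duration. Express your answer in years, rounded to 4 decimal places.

5.9529 years

Periodic yield y = 0.096. First find Macaulay duration:
  t   CF        PV=CF/(1+0.096)^t    t·PV
  1     4,250.00     3,877.7372     3,877.7372
  2     4,250.00     3,538.0814     7,076.1628
  3     4,250.00     3,228.1765     9,684.5294
  4     4,250.00     2,945.4165    11,781.6659
  5     4,250.00     2,687.4238    13,437.1190
  6     3,500.00     2,019.3180    12,115.9081
  7     3,500.00     1,842.4434    12,897.1041
  8     3,500.00     1,681.0615    13,448.4923
  9    53,500.00    23,445.4620   211,009.1578
  Σ                 45,265.1204   295,327.8767
P = 45,265.1204; Macaulay duration = 295,327.8767 / 45,265.1204 = 6.52440 years.
Modified duration = D_Mac / (1 + y) = 6.52440 / 1.096 = 5.95292 years.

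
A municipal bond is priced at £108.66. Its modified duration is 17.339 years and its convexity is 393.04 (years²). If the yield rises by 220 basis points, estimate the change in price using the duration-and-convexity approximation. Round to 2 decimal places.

Duration effect: -D_mod·Δy = -17.339 × (+0.022) = -0.381458
Convexity effect: ½·C·(Δy)² = 0.5 × 393.04 × (0.022)² = +0.09511568
ΔP/P ≈ -0.381458 + 0.09511568 = -0.28634232
ΔP ≈ 108.66 × (-0.28634232) = -31.1139564912.

-£31.11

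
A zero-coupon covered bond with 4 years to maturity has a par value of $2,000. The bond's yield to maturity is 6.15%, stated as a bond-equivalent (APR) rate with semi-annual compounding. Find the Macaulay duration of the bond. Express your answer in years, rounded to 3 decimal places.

4.000 years

A zero-coupon bond has a single cash flow at maturity, so its Macaulay duration equals its maturity: 4 years.
(Equivalently: 8 semi-annual periods ÷ 2 = 4 years.)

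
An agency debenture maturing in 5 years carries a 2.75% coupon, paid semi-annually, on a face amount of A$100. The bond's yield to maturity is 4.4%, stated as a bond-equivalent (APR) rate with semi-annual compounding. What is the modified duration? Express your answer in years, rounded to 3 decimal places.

4.590 years

Periodic yield y = 0.022. First find Macaulay duration:
  t   CF        PV=CF/(1+0.022)^t    t·PV
  1        1.375         1.3454         1.3454
  2        1.375         1.3164         2.6329
  3        1.375         1.2881         3.8643
  4        1.375         1.2604         5.0415
  5        1.375         1.2332         6.1662
  6        1.375         1.2067         7.2402
  7        1.375         1.1807         8.2650
  8        1.375         1.1553         9.2424
  9        1.375         1.1304        10.1739
  10     101.375        81.5496       815.4961
  Σ                     92.6663       869.4679
P = 92.6663; Macaulay duration = 869.4679 / 92.6663 = 9.38278 half-year periods = 4.69139 years.
Modified duration = D_Mac / (1 + y) = 4.69139 / 1.022 = 4.59040 years.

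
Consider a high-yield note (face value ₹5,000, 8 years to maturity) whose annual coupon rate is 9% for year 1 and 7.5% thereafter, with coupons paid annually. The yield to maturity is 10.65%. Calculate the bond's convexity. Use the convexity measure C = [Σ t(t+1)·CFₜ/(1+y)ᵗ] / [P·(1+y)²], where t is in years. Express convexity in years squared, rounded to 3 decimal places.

With y = 0.1065:
  t   CF        PV=CF/(1+0.1065)^t    t·PV        t(t+1)·PV
  1       450.00       406.6878       406.6878         813.3755
  2       375.00       306.2869       612.5738       1,837.7214
  3       375.00       276.8070       830.4209       3,321.6836
  4       375.00       250.1645     1,000.6578       5,003.2890
  5       375.00       226.0863     1,130.4313       6,782.5879
  6       375.00       204.3256     1,225.9535       8,581.6747
  7       375.00       184.6594     1,292.6156      10,340.9245
  8     5,375.00     2,392.0328    19,136.2620     172,226.3584
  Σ                  4,247.0500    25,635.6027     208,907.6151
P = 4,247.0500.
Convexity = Σ t(t+1)·PV / [P·(1+y)²] = 208,907.6151 / (4,247.0500 × 1.224342) = 40.17576.

40.176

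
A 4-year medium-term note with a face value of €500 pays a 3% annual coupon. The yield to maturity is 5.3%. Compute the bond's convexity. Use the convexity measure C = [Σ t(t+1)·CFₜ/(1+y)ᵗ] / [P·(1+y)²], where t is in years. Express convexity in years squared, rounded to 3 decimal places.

16.961

With y = 0.053:
  t   CF        PV=CF/(1+0.053)^t    t·PV        t(t+1)·PV
  1        15.00        14.2450        14.2450          28.4900
  2        15.00        13.5280        27.0561          81.1682
  3        15.00        12.8471        38.5414         154.1656
  4       515.00       418.8840     1,675.5359       8,377.6795
  Σ                    459.5041     1,755.3784       8,641.5032
P = 459.5041.
Convexity = Σ t(t+1)·PV / [P·(1+y)²] = 8,641.5032 / (459.5041 × 1.108809) = 16.96067.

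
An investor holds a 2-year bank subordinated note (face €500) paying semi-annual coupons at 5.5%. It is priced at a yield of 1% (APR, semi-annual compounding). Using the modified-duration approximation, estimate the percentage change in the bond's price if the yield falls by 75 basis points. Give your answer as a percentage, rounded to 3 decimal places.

+1.436%

Periodic yield y = 0.005. Modified duration first:
  t   CF        PV=CF/(1+0.005)^t    t·PV
  1        13.75        13.6816        13.6816
  2        13.75        13.6135        27.2270
  3        13.75        13.5458        40.6374
  4       513.75       503.6022     2,014.4087
  Σ                    544.4431     2,095.9547
P = 544.4431; D_Mac = 3.84972 half-year periods = 1.92486 yrs; D_mod = 1.92486/(1+0.005) = 1.91528 yrs.
ΔP/P ≈ -D_mod · Δy = -1.91528 × (-0.0075) = +0.014365 = +1.4365%.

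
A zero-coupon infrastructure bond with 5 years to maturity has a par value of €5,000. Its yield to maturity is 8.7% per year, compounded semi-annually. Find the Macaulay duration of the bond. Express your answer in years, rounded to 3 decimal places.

5.000 years

A zero-coupon bond has a single cash flow at maturity, so its Macaulay duration equals its maturity: 5 years.
(Equivalently: 10 semi-annual periods ÷ 2 = 5 years.)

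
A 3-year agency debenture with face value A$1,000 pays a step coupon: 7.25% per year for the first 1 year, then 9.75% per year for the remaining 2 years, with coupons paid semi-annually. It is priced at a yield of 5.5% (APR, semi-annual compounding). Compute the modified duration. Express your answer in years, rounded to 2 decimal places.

2.66 years

Periodic yield y = 0.0275. First find Macaulay duration:
  t   CF        PV=CF/(1+0.0275)^t    t·PV
  1        36.25        35.2798        35.2798
  2        36.25        34.3356        68.6712
  3        48.75        44.9396       134.8188
  4        48.75        43.7368       174.9473
  5        48.75        42.5663       212.8313
  6     1,048.75       891.2119     5,347.2716
  Σ                  1,092.0700     5,973.8199
P = 1,092.0700; Macaulay duration = 5,973.8199 / 1,092.0700 = 5.47018 half-year periods = 2.73509 years.
Modified duration = D_Mac / (1 + y) = 2.73509 / 1.0275 = 2.66189 years.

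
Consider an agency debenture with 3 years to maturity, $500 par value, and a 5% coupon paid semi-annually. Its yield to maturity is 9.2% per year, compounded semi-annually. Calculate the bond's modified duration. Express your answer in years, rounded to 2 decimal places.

Periodic yield y = 0.046. First find Macaulay duration:
  t   CF        PV=CF/(1+0.046)^t    t·PV
  1        12.50        11.9503        11.9503
  2        12.50        11.4247        22.8495
  3        12.50        10.9223        32.7670
  4        12.50        10.4420        41.7680
  5        12.50         9.9828        49.9139
  6       512.50       391.2945     2,347.7671
  Σ                    446.0166     2,507.0157
P = 446.0166; Macaulay duration = 2,507.0157 / 446.0166 = 5.62090 half-year periods = 2.81045 years.
Modified duration = D_Mac / (1 + y) = 2.81045 / 1.046 = 2.68686 years.

2.69 years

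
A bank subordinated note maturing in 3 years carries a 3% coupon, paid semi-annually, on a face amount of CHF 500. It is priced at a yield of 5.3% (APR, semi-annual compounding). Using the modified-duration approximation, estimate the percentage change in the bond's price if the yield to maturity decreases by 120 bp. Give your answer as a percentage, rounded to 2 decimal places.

+3.37%

Periodic yield y = 0.0265. Modified duration first:
  t   CF        PV=CF/(1+0.0265)^t    t·PV
  1         7.50         7.3064         7.3064
  2         7.50         7.1178        14.2355
  3         7.50         6.9340        20.8020
  4         7.50         6.7550        27.0200
  5         7.50         6.5806        32.9031
  6       507.50       433.7928     2,602.7567
  Σ                    468.4866     2,705.0237
P = 468.4866; D_Mac = 5.77396 half-year periods = 2.88698 yrs; D_mod = 2.88698/(1+0.0265) = 2.81245 yrs.
ΔP/P ≈ -D_mod · Δy = -2.81245 × (-0.012) = +0.033749 = +3.3749%.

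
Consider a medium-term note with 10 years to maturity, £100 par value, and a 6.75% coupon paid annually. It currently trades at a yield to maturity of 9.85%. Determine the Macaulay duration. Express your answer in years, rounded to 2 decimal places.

Periodic yield y = 0.0985. Discount each cash flow and weight by its year:
  t   CF        PV=CF/(1+0.0985)^t    t·PV
  1         6.75         6.1447         6.1447
  2         6.75         5.5938        11.1875
  3         6.75         5.0922        15.2765
  4         6.75         4.6356        18.5423
  5         6.75         4.2199        21.0996
  6         6.75         3.8415        23.0491
  7         6.75         3.4971        24.4794
  8         6.75         3.1835        25.4679
  9         6.75         2.8980        26.0823
  10      106.75        41.7222       417.2221
  Σ                     80.8285       588.5515
Price P = Σ PV = 80.8285.
Macaulay duration = Σ(t·PV) / P = 588.5515 / 80.8285 = 7.28149 years.

7.28 years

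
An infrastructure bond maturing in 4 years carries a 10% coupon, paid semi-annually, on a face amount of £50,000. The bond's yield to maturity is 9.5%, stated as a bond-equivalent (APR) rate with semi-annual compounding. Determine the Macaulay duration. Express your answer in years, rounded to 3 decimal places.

3.399 years

Periodic yield y = 0.0475. Discount each cash flow and weight by its period:
  t   CF        PV=CF/(1+0.0475)^t    t·PV
  1     2,500.00     2,386.6348     2,386.6348
  2     2,500.00     2,278.4104     4,556.8207
  3     2,500.00     2,175.0934     6,525.2802
  4     2,500.00     2,076.4615     8,305.8460
  5     2,500.00     1,982.3021     9,911.5107
  6     2,500.00     1,892.4125    11,354.4753
  7     2,500.00     1,806.5991    12,646.1936
  8    52,500.00    36,218.2157   289,745.7252
  Σ                 50,816.1295   345,432.4866
Price P = Σ PV = 50,816.1295.
Macaulay duration = Σ(t·PV) / P = 345,432.4866 / 50,816.1295 = 6.79769 half-year periods.
In years: 6.79769 / 2 = 3.39885 years.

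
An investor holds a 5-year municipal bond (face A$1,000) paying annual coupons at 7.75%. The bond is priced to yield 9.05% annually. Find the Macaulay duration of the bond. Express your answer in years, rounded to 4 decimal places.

Periodic yield y = 0.0905. Discount each cash flow and weight by its year:
  t   CF        PV=CF/(1+0.0905)^t    t·PV
  1        77.50        71.0683        71.0683
  2        77.50        65.1704       130.3408
  3        77.50        59.7619       179.2858
  4        77.50        54.8023       219.2093
  5     1,077.50       698.6971     3,493.4854
  Σ                    949.5001     4,093.3897
Price P = Σ PV = 949.5001.
Macaulay duration = Σ(t·PV) / P = 4,093.3897 / 949.5001 = 4.31110 years.

4.3111 years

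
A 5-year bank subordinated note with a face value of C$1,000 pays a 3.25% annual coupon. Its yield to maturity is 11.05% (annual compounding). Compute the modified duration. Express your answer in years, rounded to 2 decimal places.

Periodic yield y = 0.1105. First find Macaulay duration:
  t   CF        PV=CF/(1+0.1105)^t    t·PV
  1        32.50        29.2661        29.2661
  2        32.50        26.3540        52.7080
  3        32.50        23.7316        71.1949
  4        32.50        21.3702        85.4809
  5     1,032.50       611.3603     3,056.8016
  Σ                    712.0823     3,295.4515
P = 712.0823; Macaulay duration = 3,295.4515 / 712.0823 = 4.62791 years.
Modified duration = D_Mac / (1 + y) = 4.62791 / 1.1105 = 4.16741 years.

4.17 years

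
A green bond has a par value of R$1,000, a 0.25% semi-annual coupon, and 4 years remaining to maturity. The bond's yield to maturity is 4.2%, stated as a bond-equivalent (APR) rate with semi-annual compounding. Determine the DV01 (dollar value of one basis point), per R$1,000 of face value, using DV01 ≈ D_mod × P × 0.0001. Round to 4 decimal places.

Periodic yield y = 0.021.
  t   CF        PV=CF/(1+0.021)^t    t·PV
  1         1.25         1.2243         1.2243
  2         1.25         1.1991         2.3982
  3         1.25         1.1744         3.5233
  4         1.25         1.1503         4.6012
  5         1.25         1.1266         5.6331
  6         1.25         1.1035         6.6207
  7         1.25         1.0808         7.5653
  8     1,001.25       847.8843     6,783.0744
  Σ                    855.9433     6,814.6406
P = 855.9433; D_Mac = 7.96156 half-year periods = 3.98078 yrs; D_mod = 3.89890 yrs.
DV01 ≈ 3.89890 × 855.9433 × 0.0001 = 0.333724.

R$0.3337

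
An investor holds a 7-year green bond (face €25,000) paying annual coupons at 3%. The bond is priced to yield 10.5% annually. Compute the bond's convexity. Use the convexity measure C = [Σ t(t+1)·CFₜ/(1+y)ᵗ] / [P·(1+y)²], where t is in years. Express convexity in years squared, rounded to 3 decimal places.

With y = 0.105:
  t   CF        PV=CF/(1+0.105)^t    t·PV        t(t+1)·PV
  1       750.00       678.7330       678.7330       1,357.4661
  2       750.00       614.2380     1,228.4761       3,685.4282
  3       750.00       555.8715     1,667.6146       6,670.4583
  4       750.00       503.0512     2,012.2046      10,061.0231
  5       750.00       455.2499     2,276.2496      13,657.4974
  6       750.00       411.9909     2,471.9452      17,303.6167
  7    25,750.00    12,800.9231    89,606.4614     716,851.6913
  Σ                 16,020.0576    99,941.6845     769,587.1812
P = 16,020.0576.
Convexity = Σ t(t+1)·PV / [P·(1+y)²] = 769,587.1812 / (16,020.0576 × 1.221025) = 39.34316.

39.343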